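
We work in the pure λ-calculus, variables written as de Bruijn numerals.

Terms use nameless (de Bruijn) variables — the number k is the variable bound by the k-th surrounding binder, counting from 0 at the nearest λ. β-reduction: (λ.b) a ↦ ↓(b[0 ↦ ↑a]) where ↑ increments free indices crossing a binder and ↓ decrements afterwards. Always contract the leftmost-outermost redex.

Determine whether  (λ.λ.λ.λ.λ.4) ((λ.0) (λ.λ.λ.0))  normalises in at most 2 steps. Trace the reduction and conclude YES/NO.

Answer: YES — reaches normal form λ.λ.λ.λ.λ.λ.λ.0 in 2 ≤ 2 steps

Derivation:
  start: (λ.λ.λ.λ.λ.4) ((λ.0) (λ.λ.λ.0))
  step 1: λ.λ.λ.λ.(λ.0) (λ.λ.λ.0)
  step 2: λ.λ.λ.λ.λ.λ.λ.0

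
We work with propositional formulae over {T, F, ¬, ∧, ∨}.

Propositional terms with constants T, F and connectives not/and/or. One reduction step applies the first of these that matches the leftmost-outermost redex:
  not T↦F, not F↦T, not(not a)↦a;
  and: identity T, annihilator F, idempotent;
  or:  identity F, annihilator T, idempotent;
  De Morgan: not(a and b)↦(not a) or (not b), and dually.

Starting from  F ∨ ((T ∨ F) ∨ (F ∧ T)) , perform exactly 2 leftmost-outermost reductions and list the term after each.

Answer: after 2 steps: T ∨ (F ∧ T)

Derivation:
  start: F ∨ ((T ∨ F) ∨ (F ∧ T))
  [1] (T ∨ F) ∨ (F ∧ T)
  [2] T ∨ (F ∧ T)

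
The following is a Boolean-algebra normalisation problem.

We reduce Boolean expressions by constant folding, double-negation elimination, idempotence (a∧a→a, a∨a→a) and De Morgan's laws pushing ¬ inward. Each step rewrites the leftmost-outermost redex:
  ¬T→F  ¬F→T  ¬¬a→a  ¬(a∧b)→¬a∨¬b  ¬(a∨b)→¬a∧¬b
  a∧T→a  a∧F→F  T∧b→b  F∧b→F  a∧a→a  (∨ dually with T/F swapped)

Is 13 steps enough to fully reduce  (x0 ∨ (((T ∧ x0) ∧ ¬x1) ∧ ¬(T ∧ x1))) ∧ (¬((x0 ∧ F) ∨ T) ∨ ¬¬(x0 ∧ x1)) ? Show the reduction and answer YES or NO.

  start: (x0 ∨ (((T ∧ x0) ∧ ¬x1) ∧ ¬(T ∧ x1))) ∧ (¬((x0 ∧ F) ∨ T) ∨ ¬¬(x0 ∧ x1))
  [1] (x0 ∨ ((x0 ∧ ¬x1) ∧ ¬(T ∧ x1))) ∧ (¬((x0 ∧ F) ∨ T) ∨ ¬¬(x0 ∧ x1))
  [2] (x0 ∨ ((x0 ∧ ¬x1) ∧ (¬T ∨ ¬x1))) ∧ (¬((x0 ∧ F) ∨ T) ∨ ¬¬(x0 ∧ x1))
  [3] (x0 ∨ ((x0 ∧ ¬x1) ∧ (F ∨ ¬x1))) ∧ (¬((x0 ∧ F) ∨ T) ∨ ¬¬(x0 ∧ x1))
  [4] (x0 ∨ ((x0 ∧ ¬x1) ∧ ¬x1)) ∧ (¬((x0 ∧ F) ∨ T) ∨ ¬¬(x0 ∧ x1))
  [5] (x0 ∨ ((x0 ∧ ¬x1) ∧ ¬x1)) ∧ ((¬(x0 ∧ F) ∧ ¬T) ∨ ¬¬(x0 ∧ x1))
  [6] (x0 ∨ ((x0 ∧ ¬x1) ∧ ¬x1)) ∧ (((¬x0 ∨ ¬F) ∧ ¬T) ∨ ¬¬(x0 ∧ x1))
  [7] (x0 ∨ ((x0 ∧ ¬x1) ∧ ¬x1)) ∧ (((¬x0 ∨ T) ∧ ¬T) ∨ ¬¬(x0 ∧ x1))
  [8] (x0 ∨ ((x0 ∧ ¬x1) ∧ ¬x1)) ∧ ((T ∧ ¬T) ∨ ¬¬(x0 ∧ x1))
  [9] (x0 ∨ ((x0 ∧ ¬x1) ∧ ¬x1)) ∧ (¬T ∨ ¬¬(x0 ∧ x1))
  [10] (x0 ∨ ((x0 ∧ ¬x1) ∧ ¬x1)) ∧ (F ∨ ¬¬(x0 ∧ x1))
  [11] (x0 ∨ ((x0 ∧ ¬x1) ∧ ¬x1)) ∧ ¬¬(x0 ∧ x1)
  [12] (x0 ∨ ((x0 ∧ ¬x1) ∧ ¬x1)) ∧ (x0 ∧ x1)

Answer: YES — reaches normal form (x0 ∨ ((x0 ∧ ¬x1) ∧ ¬x1)) ∧ (x0 ∧ x1) in 12 ≤ 13 steps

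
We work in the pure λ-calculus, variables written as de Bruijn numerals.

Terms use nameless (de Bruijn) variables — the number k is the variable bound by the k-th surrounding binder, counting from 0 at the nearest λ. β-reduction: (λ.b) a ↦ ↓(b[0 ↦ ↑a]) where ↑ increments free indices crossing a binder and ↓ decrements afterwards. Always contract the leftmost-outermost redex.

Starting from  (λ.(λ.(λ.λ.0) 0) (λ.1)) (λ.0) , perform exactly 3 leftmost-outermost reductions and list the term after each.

Answer: after 3 steps: λ.0

Reduction:
  start: (λ.(λ.(λ.λ.0) 0) (λ.1)) (λ.0)
  step 1: (λ.(λ.λ.0) 0) (λ.λ.0)
  step 2: (λ.λ.0) (λ.λ.0)
  step 3: λ.0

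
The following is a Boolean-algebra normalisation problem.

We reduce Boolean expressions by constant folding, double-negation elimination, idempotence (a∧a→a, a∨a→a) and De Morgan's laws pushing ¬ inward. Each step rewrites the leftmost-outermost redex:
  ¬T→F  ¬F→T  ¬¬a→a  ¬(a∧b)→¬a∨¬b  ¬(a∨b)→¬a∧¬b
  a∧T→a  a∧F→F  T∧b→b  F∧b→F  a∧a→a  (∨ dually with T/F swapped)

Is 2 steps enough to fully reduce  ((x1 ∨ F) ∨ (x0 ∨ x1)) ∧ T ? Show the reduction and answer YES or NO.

  start: ((x1 ∨ F) ∨ (x0 ∨ x1)) ∧ T
  →1  (x1 ∨ F) ∨ (x0 ∨ x1)
  →2  x1 ∨ (x0 ∨ x1)

Answer: YES — reaches normal form x1 ∨ (x0 ∨ x1) in 2 ≤ 2 steps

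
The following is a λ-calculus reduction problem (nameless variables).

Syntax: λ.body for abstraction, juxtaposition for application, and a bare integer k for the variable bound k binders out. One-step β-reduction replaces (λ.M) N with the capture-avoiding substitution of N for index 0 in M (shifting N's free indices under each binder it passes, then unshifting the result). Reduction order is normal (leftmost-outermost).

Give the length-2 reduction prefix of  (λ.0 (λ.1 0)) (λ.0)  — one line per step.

Answer: after 2 steps: λ.(λ.0) 0

Derivation:
  start: (λ.0 (λ.1 0)) (λ.0)
  [1] (λ.0) (λ.(λ.0) 0)
  [2] λ.(λ.0) 0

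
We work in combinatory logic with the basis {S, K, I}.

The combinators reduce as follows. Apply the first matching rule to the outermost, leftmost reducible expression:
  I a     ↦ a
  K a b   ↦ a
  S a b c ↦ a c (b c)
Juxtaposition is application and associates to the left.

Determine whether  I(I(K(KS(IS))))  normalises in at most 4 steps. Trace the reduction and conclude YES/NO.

Answer: YES — reaches normal form KS in 3 ≤ 4 steps

Derivation:
  start: I(I(K(KS(IS))))
  [1] I(K(KS(IS)))
  [2] K(KS(IS))
  [3] KS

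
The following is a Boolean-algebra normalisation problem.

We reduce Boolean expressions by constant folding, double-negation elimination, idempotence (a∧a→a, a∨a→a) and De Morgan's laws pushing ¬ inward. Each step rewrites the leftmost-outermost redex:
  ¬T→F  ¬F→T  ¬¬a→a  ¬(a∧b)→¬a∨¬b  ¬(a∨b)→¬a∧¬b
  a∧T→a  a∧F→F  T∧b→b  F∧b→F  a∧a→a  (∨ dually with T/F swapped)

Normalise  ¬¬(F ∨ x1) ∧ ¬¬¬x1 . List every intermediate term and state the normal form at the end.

Answer: normal form = x1 ∧ ¬x1  (in 3 steps)

Derivation:
  start: ¬¬(F ∨ x1) ∧ ¬¬¬x1
  [1] (F ∨ x1) ∧ ¬¬¬x1
  [2] x1 ∧ ¬¬¬x1
  [3] x1 ∧ ¬x1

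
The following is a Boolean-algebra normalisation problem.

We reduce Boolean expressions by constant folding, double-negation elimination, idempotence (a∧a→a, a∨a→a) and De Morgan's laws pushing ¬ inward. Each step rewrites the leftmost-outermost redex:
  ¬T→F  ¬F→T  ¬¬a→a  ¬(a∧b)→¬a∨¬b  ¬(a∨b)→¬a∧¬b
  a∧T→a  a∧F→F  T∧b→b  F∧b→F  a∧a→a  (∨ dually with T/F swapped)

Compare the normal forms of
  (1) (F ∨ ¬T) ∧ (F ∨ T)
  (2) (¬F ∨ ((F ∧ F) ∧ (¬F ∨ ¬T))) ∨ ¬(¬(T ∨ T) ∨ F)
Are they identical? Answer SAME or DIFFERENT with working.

Term A:
  start: (F ∨ ¬T) ∧ (F ∨ T)
  [1] ¬T ∧ (F ∨ T)
  [2] F ∧ (F ∨ T)
  [3] F

Term B:
  start: (¬F ∨ ((F ∧ F) ∧ (¬F ∨ ¬T))) ∨ ¬(¬(T ∨ T) ∨ F)
  [1] (T ∨ ((F ∧ F) ∧ (¬F ∨ ¬T))) ∨ ¬(¬(T ∨ T) ∨ F)
  [2] T ∨ ¬(¬(T ∨ T) ∨ F)
  [3] T

Answer: DIFFERENT — A ⇓ F, B ⇓ T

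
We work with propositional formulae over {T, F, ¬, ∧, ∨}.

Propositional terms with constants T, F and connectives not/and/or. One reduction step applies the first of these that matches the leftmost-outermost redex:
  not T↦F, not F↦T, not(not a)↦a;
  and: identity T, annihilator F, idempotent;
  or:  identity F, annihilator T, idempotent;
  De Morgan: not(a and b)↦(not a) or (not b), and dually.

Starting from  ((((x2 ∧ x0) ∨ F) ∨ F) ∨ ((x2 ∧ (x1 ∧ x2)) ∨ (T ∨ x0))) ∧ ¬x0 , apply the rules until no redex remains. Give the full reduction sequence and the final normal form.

Answer: normal form = ¬x0  (in 6 steps)

Working:
  start: ((((x2 ∧ x0) ∨ F) ∨ F) ∨ ((x2 ∧ (x1 ∧ x2)) ∨ (T ∨ x0))) ∧ ¬x0
  step 1: (((x2 ∧ x0) ∨ F) ∨ ((x2 ∧ (x1 ∧ x2)) ∨ (T ∨ x0))) ∧ ¬x0
  step 2: ((x2 ∧ x0) ∨ ((x2 ∧ (x1 ∧ x2)) ∨ (T ∨ x0))) ∧ ¬x0
  step 3: ((x2 ∧ x0) ∨ ((x2 ∧ (x1 ∧ x2)) ∨ T)) ∧ ¬x0
  step 4: ((x2 ∧ x0) ∨ T) ∧ ¬x0
  step 5: T ∧ ¬x0
  step 6: ¬x0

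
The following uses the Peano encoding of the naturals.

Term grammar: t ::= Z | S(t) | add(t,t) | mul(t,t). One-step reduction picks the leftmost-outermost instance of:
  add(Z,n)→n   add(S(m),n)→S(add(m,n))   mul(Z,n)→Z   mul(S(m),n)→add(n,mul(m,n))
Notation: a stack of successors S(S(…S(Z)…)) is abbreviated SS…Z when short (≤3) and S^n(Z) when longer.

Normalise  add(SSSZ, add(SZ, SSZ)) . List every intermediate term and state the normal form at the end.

  start: add(SSSZ, add(SZ, SSZ))
  [1] S(add(SSZ, add(SZ, SSZ)))
  [2] S(S(add(SZ, add(SZ, SSZ))))
  [3] S(S(S(add(Z, add(SZ, SSZ)))))
  [4] S(S(S(add(SZ, SSZ))))
  [5] S(S(S(S(add(Z, SSZ)))))
  [6] S^6(Z)

Answer: normal form = S^6(Z)  (in 6 steps)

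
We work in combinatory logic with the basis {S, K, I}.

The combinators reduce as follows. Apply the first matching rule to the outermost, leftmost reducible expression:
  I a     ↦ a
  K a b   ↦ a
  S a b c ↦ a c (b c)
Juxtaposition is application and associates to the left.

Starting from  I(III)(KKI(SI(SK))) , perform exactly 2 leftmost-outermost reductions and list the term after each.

  start: I(III)(KKI(SI(SK)))
  [1] III(KKI(SI(SK)))
  [2] II(KKI(SI(SK)))

Answer: after 2 steps: II(KKI(SI(SK)))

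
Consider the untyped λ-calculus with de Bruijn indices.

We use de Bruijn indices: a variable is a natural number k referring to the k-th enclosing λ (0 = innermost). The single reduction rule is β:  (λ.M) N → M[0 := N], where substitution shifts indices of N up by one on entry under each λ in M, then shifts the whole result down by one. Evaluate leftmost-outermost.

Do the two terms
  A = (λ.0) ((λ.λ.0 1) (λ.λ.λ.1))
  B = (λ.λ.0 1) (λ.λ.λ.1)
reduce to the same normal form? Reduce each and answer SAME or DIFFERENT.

Term A:
  start: (λ.0) ((λ.λ.0 1) (λ.λ.λ.1))
  [1] (λ.λ.0 1) (λ.λ.λ.1)
  [2] λ.0 (λ.λ.λ.1)

Term B:
  start: (λ.λ.0 1) (λ.λ.λ.1)
  [1] λ.0 (λ.λ.λ.1)

Answer: SAME — A ⇓ λ.0 (λ.λ.λ.1), B ⇓ λ.0 (λ.λ.λ.1)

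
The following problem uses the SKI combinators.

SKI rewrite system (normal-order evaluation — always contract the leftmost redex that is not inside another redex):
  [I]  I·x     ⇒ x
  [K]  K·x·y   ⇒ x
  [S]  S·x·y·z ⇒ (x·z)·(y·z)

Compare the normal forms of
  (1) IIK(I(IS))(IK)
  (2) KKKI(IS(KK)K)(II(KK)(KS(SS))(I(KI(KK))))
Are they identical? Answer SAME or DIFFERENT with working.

Term A:
  start: IIK(I(IS))(IK)
  step 1: IK(I(IS))(IK)
  step 2: K(I(IS))(IK)
  step 3: I(IS)
  step 4: IS
  step 5: S

Term B:
  start: KKKI(IS(KK)K)(II(KK)(KS(SS))(I(KI(KK))))
  step 1: KI(IS(KK)K)(II(KK)(KS(SS))(I(KI(KK))))
  step 2: I(II(KK)(KS(SS))(I(KI(KK))))
  step 3: II(KK)(KS(SS))(I(KI(KK)))
  step 4: I(KK)(KS(SS))(I(KI(KK)))
  step 5: KK(KS(SS))(I(KI(KK)))
  step 6: K(I(KI(KK)))
  step 7: K(KI(KK))
  step 8: KI

Answer: DIFFERENT — A ⇓ S, B ⇓ KI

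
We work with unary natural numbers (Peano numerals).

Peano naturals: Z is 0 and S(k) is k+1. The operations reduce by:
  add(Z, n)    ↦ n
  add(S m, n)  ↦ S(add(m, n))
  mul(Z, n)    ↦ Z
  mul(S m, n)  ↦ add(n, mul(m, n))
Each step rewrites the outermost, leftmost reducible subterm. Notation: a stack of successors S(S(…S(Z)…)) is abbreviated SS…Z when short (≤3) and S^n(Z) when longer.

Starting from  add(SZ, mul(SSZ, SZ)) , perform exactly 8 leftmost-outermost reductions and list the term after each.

Answer: after 8 steps: S(S(S(mul(Z, SZ))))

Working:
  start: add(SZ, mul(SSZ, SZ))
  [1] S(add(Z, mul(SSZ, SZ)))
  [2] S(mul(SSZ, SZ))
  [3] S(add(SZ, mul(SZ, SZ)))
  [4] S(S(add(Z, mul(SZ, SZ))))
  [5] S(S(mul(SZ, SZ)))
  [6] S(S(add(SZ, mul(Z, SZ))))
  [7] S(S(S(add(Z, mul(Z, SZ)))))
  [8] S(S(S(mul(Z, SZ))))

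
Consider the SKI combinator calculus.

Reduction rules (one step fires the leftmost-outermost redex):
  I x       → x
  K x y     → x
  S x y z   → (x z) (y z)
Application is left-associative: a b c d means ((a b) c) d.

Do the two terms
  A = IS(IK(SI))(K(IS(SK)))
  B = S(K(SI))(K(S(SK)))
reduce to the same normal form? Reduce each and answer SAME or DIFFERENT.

Answer: SAME — A ⇓ S(K(SI))(K(S(SK))), B ⇓ S(K(SI))(K(S(SK)))

Derivation:
Term A:
  start: IS(IK(SI))(K(IS(SK)))
  [1] S(IK(SI))(K(IS(SK)))
  [2] S(K(SI))(K(IS(SK)))
  [3] S(K(SI))(K(S(SK)))

Term B:
  start: S(K(SI))(K(S(SK)))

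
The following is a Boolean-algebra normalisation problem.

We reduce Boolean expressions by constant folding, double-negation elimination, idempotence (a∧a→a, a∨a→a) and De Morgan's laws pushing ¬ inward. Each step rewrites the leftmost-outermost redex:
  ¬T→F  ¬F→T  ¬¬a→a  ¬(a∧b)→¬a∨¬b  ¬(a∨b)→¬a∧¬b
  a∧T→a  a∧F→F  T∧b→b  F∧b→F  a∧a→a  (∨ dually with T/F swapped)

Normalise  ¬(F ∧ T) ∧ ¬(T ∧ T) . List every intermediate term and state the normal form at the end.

  start: ¬(F ∧ T) ∧ ¬(T ∧ T)
  →1  (¬F ∨ ¬T) ∧ ¬(T ∧ T)
  →2  (T ∨ ¬T) ∧ ¬(T ∧ T)
  →3  T ∧ ¬(T ∧ T)
  →4  ¬(T ∧ T)
  →5  ¬T ∨ ¬T
  →6  ¬T
  →7  F

Answer: normal form = F  (in 7 steps)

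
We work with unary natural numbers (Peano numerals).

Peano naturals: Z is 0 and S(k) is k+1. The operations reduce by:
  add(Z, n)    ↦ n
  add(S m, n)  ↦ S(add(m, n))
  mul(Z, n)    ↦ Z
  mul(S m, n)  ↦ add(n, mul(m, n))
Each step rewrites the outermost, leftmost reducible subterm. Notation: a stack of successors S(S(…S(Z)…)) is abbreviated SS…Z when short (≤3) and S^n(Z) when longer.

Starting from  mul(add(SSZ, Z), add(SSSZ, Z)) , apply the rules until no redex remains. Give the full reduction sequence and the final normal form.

  start: mul(add(SSZ, Z), add(SSSZ, Z))
  [1] mul(S(add(SZ, Z)), add(SSSZ, Z))
  [2] add(add(SSSZ, Z), mul(add(SZ, Z), add(SSSZ, Z)))
  [3] add(S(add(SSZ, Z)), mul(add(SZ, Z), add(SSSZ, Z)))
  [4] S(add(add(SSZ, Z), mul(add(SZ, Z), add(SSSZ, Z))))
  [5] S(add(S(add(SZ, Z)), mul(add(SZ, Z), add(SSSZ, Z))))
  [6] S(S(add(add(SZ, Z), mul(add(SZ, Z), add(SSSZ, Z)))))
  [7] S(S(add(S(add(Z, Z)), mul(add(SZ, Z), add(SSSZ, Z)))))
  [8] S(S(S(add(add(Z, Z), mul(add(SZ, Z), add(SSSZ, Z))))))
  [9] S(S(S(add(Z, mul(add(SZ, Z), add(SSSZ, Z))))))
  [10] S(S(S(mul(add(SZ, Z), add(SSSZ, Z)))))
  [11] S(S(S(mul(S(add(Z, Z)), add(SSSZ, Z)))))
  [12] S(S(S(add(add(SSSZ, Z), mul(add(Z, Z), add(SSSZ, Z))))))
  [13] S(S(S(add(S(add(SSZ, Z)), mul(add(Z, Z), add(SSSZ, Z))))))
  [14] S(S(S(S(add(add(SSZ, Z), mul(add(Z, Z), add(SSSZ, Z)))))))
  [15] S(S(S(S(add(S(add(SZ, Z)), mul(add(Z, Z), add(SSSZ, Z)))))))
  [16] S(S(S(S(S(add(add(SZ, Z), mul(add(Z, Z), add(SSSZ, Z))))))))
  [17] S(S(S(S(S(add(S(add(Z, Z)), mul(add(Z, Z), add(SSSZ, Z))))))))
  [18] S(S(S(S(S(S(add(add(Z, Z), mul(add(Z, Z), add(SSSZ, Z)))))))))
  [19] S(S(S(S(S(S(add(Z, mul(add(Z, Z), add(SSSZ, Z)))))))))
  [20] S(S(S(S(S(S(mul(add(Z, Z), add(SSSZ, Z))))))))
  [21] S(S(S(S(S(S(mul(Z, add(SSSZ, Z))))))))
  [22] S^6(Z)

Answer: normal form = S^6(Z)  (in 22 steps)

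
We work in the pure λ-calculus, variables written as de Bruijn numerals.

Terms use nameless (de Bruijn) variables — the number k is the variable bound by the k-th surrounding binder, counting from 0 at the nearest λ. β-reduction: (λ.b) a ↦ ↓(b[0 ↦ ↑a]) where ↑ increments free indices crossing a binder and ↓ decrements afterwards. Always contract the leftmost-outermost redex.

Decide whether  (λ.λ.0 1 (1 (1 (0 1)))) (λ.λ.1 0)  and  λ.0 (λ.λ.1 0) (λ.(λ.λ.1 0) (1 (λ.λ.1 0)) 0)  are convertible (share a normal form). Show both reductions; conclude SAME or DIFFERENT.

Answer: SAME — A ⇓ λ.0 (λ.λ.1 0) (λ.1 (λ.λ.1 0) 0), B ⇓ λ.0 (λ.λ.1 0) (λ.1 (λ.λ.1 0) 0)

Working:
Term A:
  start: (λ.λ.0 1 (1 (1 (0 1)))) (λ.λ.1 0)
  →1  λ.0 (λ.λ.1 0) ((λ.λ.1 0) ((λ.λ.1 0) (0 (λ.λ.1 0))))
  →2  λ.0 (λ.λ.1 0) (λ.(λ.λ.1 0) (1 (λ.λ.1 0)) 0)
  →3  λ.0 (λ.λ.1 0) (λ.(λ.2 (λ.λ.1 0) 0) 0)
  →4  λ.0 (λ.λ.1 0) (λ.1 (λ.λ.1 0) 0)

Term B:
  start: λ.0 (λ.λ.1 0) (λ.(λ.λ.1 0) (1 (λ.λ.1 0)) 0)
  →1  λ.0 (λ.λ.1 0) (λ.(λ.2 (λ.λ.1 0) 0) 0)
  →2  λ.0 (λ.λ.1 0) (λ.1 (λ.λ.1 0) 0)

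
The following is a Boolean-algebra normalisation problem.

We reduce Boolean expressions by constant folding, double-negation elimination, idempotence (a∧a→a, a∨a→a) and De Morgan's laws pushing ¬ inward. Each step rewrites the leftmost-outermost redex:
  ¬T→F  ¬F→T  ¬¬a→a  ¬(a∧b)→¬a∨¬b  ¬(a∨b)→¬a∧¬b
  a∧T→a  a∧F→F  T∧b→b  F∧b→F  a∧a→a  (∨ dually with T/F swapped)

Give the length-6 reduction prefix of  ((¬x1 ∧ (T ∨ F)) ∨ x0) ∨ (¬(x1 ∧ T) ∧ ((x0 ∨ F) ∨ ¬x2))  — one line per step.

Answer: after 6 steps: (¬x1 ∨ x0) ∨ (¬x1 ∧ (x0 ∨ ¬x2))

Working:
  start: ((¬x1 ∧ (T ∨ F)) ∨ x0) ∨ (¬(x1 ∧ T) ∧ ((x0 ∨ F) ∨ ¬x2))
  →1  ((¬x1 ∧ T) ∨ x0) ∨ (¬(x1 ∧ T) ∧ ((x0 ∨ F) ∨ ¬x2))
  →2  (¬x1 ∨ x0) ∨ (¬(x1 ∧ T) ∧ ((x0 ∨ F) ∨ ¬x2))
  →3  (¬x1 ∨ x0) ∨ ((¬x1 ∨ ¬T) ∧ ((x0 ∨ F) ∨ ¬x2))
  →4  (¬x1 ∨ x0) ∨ ((¬x1 ∨ F) ∧ ((x0 ∨ F) ∨ ¬x2))
  →5  (¬x1 ∨ x0) ∨ (¬x1 ∧ ((x0 ∨ F) ∨ ¬x2))
  →6  (¬x1 ∨ x0) ∨ (¬x1 ∧ (x0 ∨ ¬x2))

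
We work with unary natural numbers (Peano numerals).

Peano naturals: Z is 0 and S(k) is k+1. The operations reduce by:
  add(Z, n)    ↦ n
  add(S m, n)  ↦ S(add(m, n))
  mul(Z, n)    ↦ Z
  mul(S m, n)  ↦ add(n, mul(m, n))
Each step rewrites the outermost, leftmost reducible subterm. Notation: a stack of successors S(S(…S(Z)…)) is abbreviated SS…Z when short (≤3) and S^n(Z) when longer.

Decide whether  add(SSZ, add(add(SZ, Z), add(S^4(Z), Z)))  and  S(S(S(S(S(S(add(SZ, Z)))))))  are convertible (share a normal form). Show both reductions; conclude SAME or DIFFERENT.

Term A:
  start: add(SSZ, add(add(SZ, Z), add(S^4(Z), Z)))
  →1  S(add(SZ, add(add(SZ, Z), add(S^4(Z), Z))))
  →2  S(S(add(Z, add(add(SZ, Z), add(S^4(Z), Z)))))
  →3  S(S(add(add(SZ, Z), add(S^4(Z), Z))))
  →4  S(S(add(S(add(Z, Z)), add(S^4(Z), Z))))
  →5  S(S(S(add(add(Z, Z), add(S^4(Z), Z)))))
  →6  S(S(S(add(Z, add(S^4(Z), Z)))))
  →7  S(S(S(add(S^4(Z), Z))))
  →8  S(S(S(S(add(SSSZ, Z)))))
  →9  S(S(S(S(S(add(SSZ, Z))))))
  →10  S(S(S(S(S(S(add(SZ, Z)))))))
  →11  S(S(S(S(S(S(S(add(Z, Z))))))))
  →12  S^7(Z)

Term B:
  start: S(S(S(S(S(S(add(SZ, Z)))))))
  →1  S(S(S(S(S(S(S(add(Z, Z))))))))
  →2  S^7(Z)

Answer: SAME — A ⇓ S^7(Z), B ⇓ S^7(Z)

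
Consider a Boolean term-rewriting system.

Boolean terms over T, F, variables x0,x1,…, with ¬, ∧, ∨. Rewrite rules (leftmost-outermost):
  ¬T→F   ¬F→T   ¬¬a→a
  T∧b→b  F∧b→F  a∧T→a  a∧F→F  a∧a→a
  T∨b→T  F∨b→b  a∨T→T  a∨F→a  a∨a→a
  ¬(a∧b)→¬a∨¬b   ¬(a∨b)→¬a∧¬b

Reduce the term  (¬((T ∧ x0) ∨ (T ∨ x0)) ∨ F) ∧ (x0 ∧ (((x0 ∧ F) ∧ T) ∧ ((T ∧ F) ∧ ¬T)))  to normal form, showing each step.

Answer: normal form = F  (in 10 steps)

Derivation:
  start: (¬((T ∧ x0) ∨ (T ∨ x0)) ∨ F) ∧ (x0 ∧ (((x0 ∧ F) ∧ T) ∧ ((T ∧ F) ∧ ¬T)))
  →1  ¬((T ∧ x0) ∨ (T ∨ x0)) ∧ (x0 ∧ (((x0 ∧ F) ∧ T) ∧ ((T ∧ F) ∧ ¬T)))
  →2  (¬(T ∧ x0) ∧ ¬(T ∨ x0)) ∧ (x0 ∧ (((x0 ∧ F) ∧ T) ∧ ((T ∧ F) ∧ ¬T)))
  →3  ((¬T ∨ ¬x0) ∧ ¬(T ∨ x0)) ∧ (x0 ∧ (((x0 ∧ F) ∧ T) ∧ ((T ∧ F) ∧ ¬T)))
  →4  ((F ∨ ¬x0) ∧ ¬(T ∨ x0)) ∧ (x0 ∧ (((x0 ∧ F) ∧ T) ∧ ((T ∧ F) ∧ ¬T)))
  →5  (¬x0 ∧ ¬(T ∨ x0)) ∧ (x0 ∧ (((x0 ∧ F) ∧ T) ∧ ((T ∧ F) ∧ ¬T)))
  →6  (¬x0 ∧ (¬T ∧ ¬x0)) ∧ (x0 ∧ (((x0 ∧ F) ∧ T) ∧ ((T ∧ F) ∧ ¬T)))
  →7  (¬x0 ∧ (F ∧ ¬x0)) ∧ (x0 ∧ (((x0 ∧ F) ∧ T) ∧ ((T ∧ F) ∧ ¬T)))
  →8  (¬x0 ∧ F) ∧ (x0 ∧ (((x0 ∧ F) ∧ T) ∧ ((T ∧ F) ∧ ¬T)))
  →9  F ∧ (x0 ∧ (((x0 ∧ F) ∧ T) ∧ ((T ∧ F) ∧ ¬T)))
  →10  F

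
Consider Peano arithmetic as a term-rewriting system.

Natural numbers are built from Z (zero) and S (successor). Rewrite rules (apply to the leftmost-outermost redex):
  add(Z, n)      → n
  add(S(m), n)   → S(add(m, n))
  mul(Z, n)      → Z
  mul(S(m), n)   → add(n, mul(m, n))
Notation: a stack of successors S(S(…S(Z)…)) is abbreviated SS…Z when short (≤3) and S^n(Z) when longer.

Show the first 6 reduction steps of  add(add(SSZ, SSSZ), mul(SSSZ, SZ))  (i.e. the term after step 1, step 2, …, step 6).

  start: add(add(SSZ, SSSZ), mul(SSSZ, SZ))
  →1  add(S(add(SZ, SSSZ)), mul(SSSZ, SZ))
  →2  S(add(add(SZ, SSSZ), mul(SSSZ, SZ)))
  →3  S(add(S(add(Z, SSSZ)), mul(SSSZ, SZ)))
  →4  S(S(add(add(Z, SSSZ), mul(SSSZ, SZ))))
  →5  S(S(add(SSSZ, mul(SSSZ, SZ))))
  →6  S(S(S(add(SSZ, mul(SSSZ, SZ)))))

Answer: after 6 steps: S(S(S(add(SSZ, mul(SSSZ, SZ)))))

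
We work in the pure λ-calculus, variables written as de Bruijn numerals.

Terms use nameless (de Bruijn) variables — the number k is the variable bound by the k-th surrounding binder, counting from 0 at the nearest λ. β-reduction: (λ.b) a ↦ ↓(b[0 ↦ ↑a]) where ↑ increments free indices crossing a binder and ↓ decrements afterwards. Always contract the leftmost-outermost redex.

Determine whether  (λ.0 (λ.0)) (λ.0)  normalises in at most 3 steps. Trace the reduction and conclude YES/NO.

  start: (λ.0 (λ.0)) (λ.0)
  →1  (λ.0) (λ.0)
  →2  λ.0

Answer: YES — reaches normal form λ.0 in 2 ≤ 3 steps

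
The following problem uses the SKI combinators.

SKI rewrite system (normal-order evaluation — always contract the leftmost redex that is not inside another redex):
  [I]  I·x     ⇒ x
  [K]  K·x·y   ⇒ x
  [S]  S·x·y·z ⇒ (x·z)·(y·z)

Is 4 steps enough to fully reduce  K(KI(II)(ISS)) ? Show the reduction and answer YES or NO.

  start: K(KI(II)(ISS))
  step 1: K(I(ISS))
  step 2: K(ISS)
  step 3: K(SS)

Answer: YES — reaches normal form K(SS) in 3 ≤ 4 steps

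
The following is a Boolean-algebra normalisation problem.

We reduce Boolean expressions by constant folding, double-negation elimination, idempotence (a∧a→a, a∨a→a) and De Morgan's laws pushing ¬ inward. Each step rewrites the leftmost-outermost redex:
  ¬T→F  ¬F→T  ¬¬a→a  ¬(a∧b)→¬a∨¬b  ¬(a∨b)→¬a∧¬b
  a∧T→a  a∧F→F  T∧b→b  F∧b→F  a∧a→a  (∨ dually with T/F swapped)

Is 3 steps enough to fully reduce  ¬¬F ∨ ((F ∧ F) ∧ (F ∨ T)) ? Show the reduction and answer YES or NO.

Answer: NO — after 3 steps the term is F ∧ (F ∨ T), not yet normal

Working:
  start: ¬¬F ∨ ((F ∧ F) ∧ (F ∨ T))
  [1] F ∨ ((F ∧ F) ∧ (F ∨ T))
  [2] (F ∧ F) ∧ (F ∨ T)
  [3] F ∧ (F ∨ T)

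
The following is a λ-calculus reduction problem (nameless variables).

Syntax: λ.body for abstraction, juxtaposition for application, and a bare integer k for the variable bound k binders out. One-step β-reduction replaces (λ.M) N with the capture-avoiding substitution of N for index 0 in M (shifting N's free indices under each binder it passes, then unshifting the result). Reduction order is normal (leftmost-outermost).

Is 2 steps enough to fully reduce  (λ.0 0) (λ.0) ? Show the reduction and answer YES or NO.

  start: (λ.0 0) (λ.0)
  →1  (λ.0) (λ.0)
  →2  λ.0

Answer: YES — reaches normal form λ.0 in 2 ≤ 2 steps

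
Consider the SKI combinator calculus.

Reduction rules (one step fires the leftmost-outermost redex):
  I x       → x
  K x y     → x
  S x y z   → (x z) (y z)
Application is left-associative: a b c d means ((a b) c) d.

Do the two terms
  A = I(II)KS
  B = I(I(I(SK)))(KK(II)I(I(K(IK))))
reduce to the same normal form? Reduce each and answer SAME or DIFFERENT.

Answer: DIFFERENT — A ⇓ KS, B ⇓ SKI

Working:
Term A:
  start: I(II)KS
  [1] IIKS
  [2] IKS
  [3] KS

Term B:
  start: I(I(I(SK)))(KK(II)I(I(K(IK))))
  [1] I(I(SK))(KK(II)I(I(K(IK))))
  [2] I(SK)(KK(II)I(I(K(IK))))
  [3] SK(KK(II)I(I(K(IK))))
  [4] SK(KI(I(K(IK))))
  [5] SKI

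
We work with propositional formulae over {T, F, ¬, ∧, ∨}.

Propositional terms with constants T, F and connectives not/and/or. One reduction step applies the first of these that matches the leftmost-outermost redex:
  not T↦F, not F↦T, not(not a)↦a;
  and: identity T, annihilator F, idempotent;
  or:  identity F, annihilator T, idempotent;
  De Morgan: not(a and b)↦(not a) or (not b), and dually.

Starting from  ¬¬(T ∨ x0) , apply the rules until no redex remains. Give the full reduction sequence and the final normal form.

Answer: normal form = T  (in 2 steps)

Working:
  start: ¬¬(T ∨ x0)
  [1] T ∨ x0
  [2] T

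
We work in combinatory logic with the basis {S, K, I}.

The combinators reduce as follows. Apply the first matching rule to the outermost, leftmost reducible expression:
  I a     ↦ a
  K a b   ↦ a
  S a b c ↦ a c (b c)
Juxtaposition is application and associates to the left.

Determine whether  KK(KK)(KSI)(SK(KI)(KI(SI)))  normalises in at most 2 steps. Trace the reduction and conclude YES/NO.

Answer: NO — after 2 steps the term is KSI, not yet normal

Reduction:
  start: KK(KK)(KSI)(SK(KI)(KI(SI)))
  step 1: K(KSI)(SK(KI)(KI(SI)))
  step 2: KSI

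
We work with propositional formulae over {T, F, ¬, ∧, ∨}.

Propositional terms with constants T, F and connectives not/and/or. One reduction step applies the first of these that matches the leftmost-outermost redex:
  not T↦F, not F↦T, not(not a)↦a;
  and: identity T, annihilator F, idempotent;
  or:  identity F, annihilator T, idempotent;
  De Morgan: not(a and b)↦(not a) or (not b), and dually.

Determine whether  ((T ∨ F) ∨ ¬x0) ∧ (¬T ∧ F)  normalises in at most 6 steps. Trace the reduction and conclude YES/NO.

  start: ((T ∨ F) ∨ ¬x0) ∧ (¬T ∧ F)
  [1] (T ∨ ¬x0) ∧ (¬T ∧ F)
  [2] T ∧ (¬T ∧ F)
  [3] ¬T ∧ F
  [4] F

Answer: YES — reaches normal form F in 4 ≤ 6 steps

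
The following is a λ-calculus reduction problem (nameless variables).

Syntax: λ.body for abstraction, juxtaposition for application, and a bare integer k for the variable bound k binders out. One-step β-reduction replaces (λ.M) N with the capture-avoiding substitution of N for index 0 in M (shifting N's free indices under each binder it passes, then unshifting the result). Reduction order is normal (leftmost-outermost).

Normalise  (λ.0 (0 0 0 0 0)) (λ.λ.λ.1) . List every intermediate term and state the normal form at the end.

  start: (λ.0 (0 0 0 0 0)) (λ.λ.λ.1)
  →1  (λ.λ.λ.1) ((λ.λ.λ.1) (λ.λ.λ.1) (λ.λ.λ.1) (λ.λ.λ.1) (λ.λ.λ.1))
  →2  λ.λ.1

Answer: normal form = λ.λ.1  (in 2 steps)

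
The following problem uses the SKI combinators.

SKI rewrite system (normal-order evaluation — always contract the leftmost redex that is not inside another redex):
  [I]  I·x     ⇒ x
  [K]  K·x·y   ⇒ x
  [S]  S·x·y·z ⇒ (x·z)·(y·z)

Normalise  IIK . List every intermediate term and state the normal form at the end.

Answer: normal form = K  (in 2 steps)

Working:
  start: IIK
  step 1: IK
  step 2: K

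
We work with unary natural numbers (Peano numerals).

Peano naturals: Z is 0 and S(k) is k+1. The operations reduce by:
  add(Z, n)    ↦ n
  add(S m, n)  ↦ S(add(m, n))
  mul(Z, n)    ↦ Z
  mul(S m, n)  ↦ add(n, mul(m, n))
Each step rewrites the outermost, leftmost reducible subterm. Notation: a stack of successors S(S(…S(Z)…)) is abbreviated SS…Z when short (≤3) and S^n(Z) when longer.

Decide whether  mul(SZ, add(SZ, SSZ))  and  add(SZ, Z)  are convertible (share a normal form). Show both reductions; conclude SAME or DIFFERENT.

Term A:
  start: mul(SZ, add(SZ, SSZ))
  →1  add(add(SZ, SSZ), mul(Z, add(SZ, SSZ)))
  →2  add(S(add(Z, SSZ)), mul(Z, add(SZ, SSZ)))
  →3  S(add(add(Z, SSZ), mul(Z, add(SZ, SSZ))))
  →4  S(add(SSZ, mul(Z, add(SZ, SSZ))))
  →5  S(S(add(SZ, mul(Z, add(SZ, SSZ)))))
  →6  S(S(S(add(Z, mul(Z, add(SZ, SSZ))))))
  →7  S(S(S(mul(Z, add(SZ, SSZ)))))
  →8  SSSZ

Term B:
  start: add(SZ, Z)
  →1  S(add(Z, Z))
  →2  SZ

Answer: DIFFERENT — A ⇓ SSSZ, B ⇓ SZ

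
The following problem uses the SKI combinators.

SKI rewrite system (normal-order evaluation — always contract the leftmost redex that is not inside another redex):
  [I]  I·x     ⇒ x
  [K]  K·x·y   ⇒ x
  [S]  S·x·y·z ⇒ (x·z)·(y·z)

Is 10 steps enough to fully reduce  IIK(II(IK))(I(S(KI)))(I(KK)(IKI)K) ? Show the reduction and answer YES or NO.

Answer: YES — reaches normal form K(KK) in 8 ≤ 10 steps

Derivation:
  start: IIK(II(IK))(I(S(KI)))(I(KK)(IKI)K)
  →1  IK(II(IK))(I(S(KI)))(I(KK)(IKI)K)
  →2  K(II(IK))(I(S(KI)))(I(KK)(IKI)K)
  →3  II(IK)(I(KK)(IKI)K)
  →4  I(IK)(I(KK)(IKI)K)
  →5  IK(I(KK)(IKI)K)
  →6  K(I(KK)(IKI)K)
  →7  K(KK(IKI)K)
  →8  K(KK)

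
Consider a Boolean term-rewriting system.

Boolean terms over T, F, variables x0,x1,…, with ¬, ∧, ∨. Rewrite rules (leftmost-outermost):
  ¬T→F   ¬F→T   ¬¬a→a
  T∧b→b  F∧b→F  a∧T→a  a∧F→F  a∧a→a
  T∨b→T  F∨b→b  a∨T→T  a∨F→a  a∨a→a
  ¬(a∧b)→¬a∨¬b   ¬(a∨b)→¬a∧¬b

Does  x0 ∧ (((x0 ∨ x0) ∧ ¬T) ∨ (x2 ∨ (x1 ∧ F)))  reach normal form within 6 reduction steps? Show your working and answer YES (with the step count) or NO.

  start: x0 ∧ (((x0 ∨ x0) ∧ ¬T) ∨ (x2 ∨ (x1 ∧ F)))
  step 1: x0 ∧ ((x0 ∧ ¬T) ∨ (x2 ∨ (x1 ∧ F)))
  step 2: x0 ∧ ((x0 ∧ F) ∨ (x2 ∨ (x1 ∧ F)))
  step 3: x0 ∧ (F ∨ (x2 ∨ (x1 ∧ F)))
  step 4: x0 ∧ (x2 ∨ (x1 ∧ F))
  step 5: x0 ∧ (x2 ∨ F)
  step 6: x0 ∧ x2

Answer: YES — reaches normal form x0 ∧ x2 in 6 ≤ 6 steps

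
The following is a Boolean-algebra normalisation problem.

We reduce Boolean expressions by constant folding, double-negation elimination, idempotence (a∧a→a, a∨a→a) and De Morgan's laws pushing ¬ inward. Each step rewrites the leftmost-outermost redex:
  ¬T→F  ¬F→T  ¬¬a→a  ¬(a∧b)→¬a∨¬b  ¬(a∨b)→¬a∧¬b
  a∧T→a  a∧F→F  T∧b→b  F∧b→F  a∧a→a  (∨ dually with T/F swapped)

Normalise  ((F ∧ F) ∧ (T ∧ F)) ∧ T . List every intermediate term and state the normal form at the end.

  start: ((F ∧ F) ∧ (T ∧ F)) ∧ T
  [1] (F ∧ F) ∧ (T ∧ F)
  [2] F ∧ (T ∧ F)
  [3] F

Answer: normal form = F  (in 3 steps)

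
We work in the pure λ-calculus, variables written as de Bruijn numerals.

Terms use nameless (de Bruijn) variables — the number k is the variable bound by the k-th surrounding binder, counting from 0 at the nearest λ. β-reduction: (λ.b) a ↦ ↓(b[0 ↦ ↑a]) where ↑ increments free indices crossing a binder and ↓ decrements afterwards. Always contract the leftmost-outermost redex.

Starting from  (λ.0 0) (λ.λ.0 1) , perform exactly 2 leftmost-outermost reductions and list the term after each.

  start: (λ.0 0) (λ.λ.0 1)
  step 1: (λ.λ.0 1) (λ.λ.0 1)
  step 2: λ.0 (λ.λ.0 1)

Answer: after 2 steps: λ.0 (λ.λ.0 1)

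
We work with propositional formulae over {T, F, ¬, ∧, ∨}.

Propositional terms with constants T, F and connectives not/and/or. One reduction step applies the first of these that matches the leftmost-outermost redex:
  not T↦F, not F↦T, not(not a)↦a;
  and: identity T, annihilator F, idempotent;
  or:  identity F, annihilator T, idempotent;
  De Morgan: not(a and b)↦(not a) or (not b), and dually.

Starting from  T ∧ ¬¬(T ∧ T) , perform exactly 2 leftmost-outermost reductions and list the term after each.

Answer: after 2 steps: T ∧ T

Reduction:
  start: T ∧ ¬¬(T ∧ T)
  →1  ¬¬(T ∧ T)
  →2  T ∧ T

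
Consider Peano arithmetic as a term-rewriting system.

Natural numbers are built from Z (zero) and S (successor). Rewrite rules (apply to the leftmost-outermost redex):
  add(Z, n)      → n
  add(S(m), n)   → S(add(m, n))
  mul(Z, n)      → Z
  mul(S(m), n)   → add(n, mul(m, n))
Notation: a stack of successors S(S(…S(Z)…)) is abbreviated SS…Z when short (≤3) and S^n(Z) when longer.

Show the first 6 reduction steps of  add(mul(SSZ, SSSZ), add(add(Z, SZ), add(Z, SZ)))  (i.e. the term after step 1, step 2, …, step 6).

  start: add(mul(SSZ, SSSZ), add(add(Z, SZ), add(Z, SZ)))
  [1] add(add(SSSZ, mul(SZ, SSSZ)), add(add(Z, SZ), add(Z, SZ)))
  [2] add(S(add(SSZ, mul(SZ, SSSZ))), add(add(Z, SZ), add(Z, SZ)))
  [3] S(add(add(SSZ, mul(SZ, SSSZ)), add(add(Z, SZ), add(Z, SZ))))
  [4] S(add(S(add(SZ, mul(SZ, SSSZ))), add(add(Z, SZ), add(Z, SZ))))
  [5] S(S(add(add(SZ, mul(SZ, SSSZ)), add(add(Z, SZ), add(Z, SZ)))))
  [6] S(S(add(S(add(Z, mul(SZ, SSSZ))), add(add(Z, SZ), add(Z, SZ)))))

Answer: after 6 steps: S(S(add(S(add(Z, mul(SZ, SSSZ))), add(add(Z, SZ), add(Z, SZ)))))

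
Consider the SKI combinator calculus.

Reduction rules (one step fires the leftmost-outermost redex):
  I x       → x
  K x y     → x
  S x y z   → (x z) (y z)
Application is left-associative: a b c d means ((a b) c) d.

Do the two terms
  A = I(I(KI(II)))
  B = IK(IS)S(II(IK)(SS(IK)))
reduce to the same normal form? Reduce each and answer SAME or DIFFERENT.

Answer: DIFFERENT — A ⇓ I, B ⇓ S(K(SSK))

Working:
Term A:
  start: I(I(KI(II)))
  step 1: I(KI(II))
  step 2: KI(II)
  step 3: I

Term B:
  start: IK(IS)S(II(IK)(SS(IK)))
  step 1: K(IS)S(II(IK)(SS(IK)))
  step 2: IS(II(IK)(SS(IK)))
  step 3: S(II(IK)(SS(IK)))
  step 4: S(I(IK)(SS(IK)))
  step 5: S(IK(SS(IK)))
  step 6: S(K(SS(IK)))
  step 7: S(K(SSK))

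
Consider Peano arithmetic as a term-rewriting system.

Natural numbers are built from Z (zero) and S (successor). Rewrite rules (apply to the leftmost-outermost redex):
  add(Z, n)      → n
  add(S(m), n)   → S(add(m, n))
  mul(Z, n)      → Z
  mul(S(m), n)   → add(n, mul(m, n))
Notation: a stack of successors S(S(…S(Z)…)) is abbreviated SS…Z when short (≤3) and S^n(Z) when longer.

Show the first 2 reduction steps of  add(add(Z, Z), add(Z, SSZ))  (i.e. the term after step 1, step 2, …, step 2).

Answer: after 2 steps: add(Z, SSZ)

Reduction:
  start: add(add(Z, Z), add(Z, SSZ))
  [1] add(Z, add(Z, SSZ))
  [2] add(Z, SSZ)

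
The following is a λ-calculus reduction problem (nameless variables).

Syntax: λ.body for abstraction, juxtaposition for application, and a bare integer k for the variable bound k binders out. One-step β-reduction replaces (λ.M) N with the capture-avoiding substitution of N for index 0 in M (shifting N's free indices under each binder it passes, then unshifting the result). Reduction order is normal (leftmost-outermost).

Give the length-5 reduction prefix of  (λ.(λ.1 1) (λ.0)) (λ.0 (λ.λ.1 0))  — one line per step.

  start: (λ.(λ.1 1) (λ.0)) (λ.0 (λ.λ.1 0))
  step 1: (λ.(λ.0 (λ.λ.1 0)) (λ.0 (λ.λ.1 0))) (λ.0)
  step 2: (λ.0 (λ.λ.1 0)) (λ.0 (λ.λ.1 0))
  step 3: (λ.0 (λ.λ.1 0)) (λ.λ.1 0)
  step 4: (λ.λ.1 0) (λ.λ.1 0)
  step 5: λ.(λ.λ.1 0) 0

Answer: after 5 steps: λ.(λ.λ.1 0) 0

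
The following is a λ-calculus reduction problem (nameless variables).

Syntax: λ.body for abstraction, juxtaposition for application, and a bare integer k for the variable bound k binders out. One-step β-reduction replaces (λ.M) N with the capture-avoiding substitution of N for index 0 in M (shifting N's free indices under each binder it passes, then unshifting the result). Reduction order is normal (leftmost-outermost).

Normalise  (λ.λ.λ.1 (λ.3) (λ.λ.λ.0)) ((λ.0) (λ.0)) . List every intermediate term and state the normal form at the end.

Answer: normal form = λ.λ.1 (λ.λ.0) (λ.λ.λ.0)  (in 2 steps)

Working:
  start: (λ.λ.λ.1 (λ.3) (λ.λ.λ.0)) ((λ.0) (λ.0))
  [1] λ.λ.1 (λ.(λ.0) (λ.0)) (λ.λ.λ.0)
  [2] λ.λ.1 (λ.λ.0) (λ.λ.λ.0)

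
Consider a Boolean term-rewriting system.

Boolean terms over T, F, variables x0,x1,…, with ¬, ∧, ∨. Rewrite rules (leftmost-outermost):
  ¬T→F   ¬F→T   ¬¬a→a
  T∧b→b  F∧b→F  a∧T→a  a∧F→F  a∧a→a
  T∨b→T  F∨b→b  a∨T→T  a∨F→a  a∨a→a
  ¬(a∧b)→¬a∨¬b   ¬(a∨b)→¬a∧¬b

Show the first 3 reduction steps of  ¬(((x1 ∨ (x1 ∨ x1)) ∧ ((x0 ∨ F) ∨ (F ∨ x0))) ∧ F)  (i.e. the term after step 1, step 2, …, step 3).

  start: ¬(((x1 ∨ (x1 ∨ x1)) ∧ ((x0 ∨ F) ∨ (F ∨ x0))) ∧ F)
  →1  ¬((x1 ∨ (x1 ∨ x1)) ∧ ((x0 ∨ F) ∨ (F ∨ x0))) ∨ ¬F
  →2  (¬(x1 ∨ (x1 ∨ x1)) ∨ ¬((x0 ∨ F) ∨ (F ∨ x0))) ∨ ¬F
  →3  ((¬x1 ∧ ¬(x1 ∨ x1)) ∨ ¬((x0 ∨ F) ∨ (F ∨ x0))) ∨ ¬F

Answer: after 3 steps: ((¬x1 ∧ ¬(x1 ∨ x1)) ∨ ¬((x0 ∨ F) ∨ (F ∨ x0))) ∨ ¬F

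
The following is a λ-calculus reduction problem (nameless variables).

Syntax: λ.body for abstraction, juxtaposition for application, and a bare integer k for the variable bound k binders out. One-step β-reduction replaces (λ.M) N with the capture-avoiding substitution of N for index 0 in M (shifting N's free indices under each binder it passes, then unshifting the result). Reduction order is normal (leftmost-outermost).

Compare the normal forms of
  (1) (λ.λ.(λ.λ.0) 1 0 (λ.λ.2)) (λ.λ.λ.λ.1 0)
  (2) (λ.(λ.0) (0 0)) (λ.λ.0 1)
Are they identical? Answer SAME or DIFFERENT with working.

Answer: DIFFERENT — A ⇓ λ.0 (λ.λ.2), B ⇓ λ.0 (λ.λ.0 1)

Derivation:
Term A:
  start: (λ.λ.(λ.λ.0) 1 0 (λ.λ.2)) (λ.λ.λ.λ.1 0)
  [1] λ.(λ.λ.0) (λ.λ.λ.λ.1 0) 0 (λ.λ.2)
  [2] λ.(λ.0) 0 (λ.λ.2)
  [3] λ.0 (λ.λ.2)

Term B:
  start: (λ.(λ.0) (0 0)) (λ.λ.0 1)
  [1] (λ.0) ((λ.λ.0 1) (λ.λ.0 1))
  [2] (λ.λ.0 1) (λ.λ.0 1)
  [3] λ.0 (λ.λ.0 1)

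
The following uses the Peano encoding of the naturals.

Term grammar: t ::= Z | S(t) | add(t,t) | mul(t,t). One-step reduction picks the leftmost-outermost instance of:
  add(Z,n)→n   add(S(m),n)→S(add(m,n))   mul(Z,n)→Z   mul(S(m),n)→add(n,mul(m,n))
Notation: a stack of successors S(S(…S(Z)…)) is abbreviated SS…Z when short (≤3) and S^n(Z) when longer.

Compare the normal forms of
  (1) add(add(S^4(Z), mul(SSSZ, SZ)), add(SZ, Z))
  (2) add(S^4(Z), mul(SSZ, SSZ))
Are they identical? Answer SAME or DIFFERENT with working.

Term A:
  start: add(add(S^4(Z), mul(SSSZ, SZ)), add(SZ, Z))
  →1  add(S(add(SSSZ, mul(SSSZ, SZ))), add(SZ, Z))
  →2  S(add(add(SSSZ, mul(SSSZ, SZ)), add(SZ, Z)))
  →3  S(add(S(add(SSZ, mul(SSSZ, SZ))), add(SZ, Z)))
  →4  S(S(add(add(SSZ, mul(SSSZ, SZ)), add(SZ, Z))))
  →5  S(S(add(S(add(SZ, mul(SSSZ, SZ))), add(SZ, Z))))
  →6  S(S(S(add(add(SZ, mul(SSSZ, SZ)), add(SZ, Z)))))
  →7  S(S(S(add(S(add(Z, mul(SSSZ, SZ))), add(SZ, Z)))))
  →8  S(S(S(S(add(add(Z, mul(SSSZ, SZ)), add(SZ, Z))))))
  →9  S(S(S(S(add(mul(SSSZ, SZ), add(SZ, Z))))))
  →10  S(S(S(S(add(add(SZ, mul(SSZ, SZ)), add(SZ, Z))))))
  →11  S(S(S(S(add(S(add(Z, mul(SSZ, SZ))), add(SZ, Z))))))
  →12  S(S(S(S(S(add(add(Z, mul(SSZ, SZ)), add(SZ, Z)))))))
  →13  S(S(S(S(S(add(mul(SSZ, SZ), add(SZ, Z)))))))
  →14  S(S(S(S(S(add(add(SZ, mul(SZ, SZ)), add(SZ, Z)))))))
  →15  S(S(S(S(S(add(S(add(Z, mul(SZ, SZ))), add(SZ, Z)))))))
  →16  S(S(S(S(S(S(add(add(Z, mul(SZ, SZ)), add(SZ, Z))))))))
  →17  S(S(S(S(S(S(add(mul(SZ, SZ), add(SZ, Z))))))))
  →18  S(S(S(S(S(S(add(add(SZ, mul(Z, SZ)), add(SZ, Z))))))))
  →19  S(S(S(S(S(S(add(S(add(Z, mul(Z, SZ))), add(SZ, Z))))))))
  →20  S(S(S(S(S(S(S(add(add(Z, mul(Z, SZ)), add(SZ, Z)))))))))
  →21  S(S(S(S(S(S(S(add(mul(Z, SZ), add(SZ, Z)))))))))
  →22  S(S(S(S(S(S(S(add(Z, add(SZ, Z)))))))))
  →23  S(S(S(S(S(S(S(add(SZ, Z))))))))
  →24  S(S(S(S(S(S(S(S(add(Z, Z)))))))))
  →25  S^8(Z)

Term B:
  start: add(S^4(Z), mul(SSZ, SSZ))
  →1  S(add(SSSZ, mul(SSZ, SSZ)))
  →2  S(S(add(SSZ, mul(SSZ, SSZ))))
  →3  S(S(S(add(SZ, mul(SSZ, SSZ)))))
  →4  S(S(S(S(add(Z, mul(SSZ, SSZ))))))
  →5  S(S(S(S(mul(SSZ, SSZ)))))
  →6  S(S(S(S(add(SSZ, mul(SZ, SSZ))))))
  →7  S(S(S(S(S(add(SZ, mul(SZ, SSZ)))))))
  →8  S(S(S(S(S(S(add(Z, mul(SZ, SSZ))))))))
  →9  S(S(S(S(S(S(mul(SZ, SSZ)))))))
  →10  S(S(S(S(S(S(add(SSZ, mul(Z, SSZ))))))))
  →11  S(S(S(S(S(S(S(add(SZ, mul(Z, SSZ)))))))))
  →12  S(S(S(S(S(S(S(S(add(Z, mul(Z, SSZ))))))))))
  →13  S(S(S(S(S(S(S(S(mul(Z, SSZ)))))))))
  →14  S^8(Z)

Answer: SAME — A ⇓ S^8(Z), B ⇓ S^8(Z)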